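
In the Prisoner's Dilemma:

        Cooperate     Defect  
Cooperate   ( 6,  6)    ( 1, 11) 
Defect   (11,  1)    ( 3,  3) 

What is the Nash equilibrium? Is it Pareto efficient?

(Defect, Defect) is NE; not Pareto efficient

Work:
Defect dominates Cooperate for both players:
If P2 cooperates: Defect (11) > Cooperate (6)
If P2 defects: Defect (3) > Cooperate (1)
NE: (Defect, Defect) with payoff (3, 3)
But (Cooperate, Cooperate) = (6, 6) Pareto dominates (3, 3)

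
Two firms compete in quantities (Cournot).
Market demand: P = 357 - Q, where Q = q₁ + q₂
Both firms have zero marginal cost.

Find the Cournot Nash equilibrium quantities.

q₁* = q₂* = 119.0; P* = 119.0

Work:
Profit: π_i = P·q_i = (a - q_i - q_j)·q_i
FOC: ∂π_i/∂q_i = a - 2q_i - q_j = 0
Reaction function: q_i = (357 - q_j)/2
Symmetry: q* = 357/3 = 119.0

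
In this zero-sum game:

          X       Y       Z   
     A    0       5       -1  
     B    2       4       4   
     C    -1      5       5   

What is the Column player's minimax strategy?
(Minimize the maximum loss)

Column should play X, value = 2

Work:
Column player minimizes Row's maximum payoff:
Column X: max payoff to Row = 2
Column Y: max payoff to Row = 5
Column Z: max payoff to Row = 5
Minimum is 2, achieved by column X.
Minimax strategy: X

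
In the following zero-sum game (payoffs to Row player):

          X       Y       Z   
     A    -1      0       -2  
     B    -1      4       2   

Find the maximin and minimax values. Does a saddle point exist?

Maximin = -1, Minimax = -1, Saddle: True

Work:
Row minimums: [-2, -1] → maximin = -1
Column maximums: [-1, 4, 2] → minimax = -1
Saddle point exists! Game value = -1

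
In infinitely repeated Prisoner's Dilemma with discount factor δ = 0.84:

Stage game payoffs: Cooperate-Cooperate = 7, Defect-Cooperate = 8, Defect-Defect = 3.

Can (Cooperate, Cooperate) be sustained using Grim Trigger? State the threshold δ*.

δ* = 0.2; since δ = 0.84 ≥ 0.2, cooperation can be sustained

Work:
For Grim Trigger:
Cooperate forever: 7/(1-δ)
Defect then punished: 8 + 3·δ/(1-δ)
Need: 7/(1-δ) ≥ 8 + 3·δ/(1-δ)
Solving: δ ≥ (T-R)/(T-P) = (8-7)/(8-3) = 0.2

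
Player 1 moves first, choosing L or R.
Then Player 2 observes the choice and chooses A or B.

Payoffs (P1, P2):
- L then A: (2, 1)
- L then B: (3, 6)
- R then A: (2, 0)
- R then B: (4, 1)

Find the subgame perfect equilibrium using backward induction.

P1 plays R, P2 plays B after L and B after R; Payoff (4, 1)

Work:
Backward induction:
After L: P2 chooses B → P1 gets 3
After R: P2 chooses B → P1 gets 4
P1 chooses R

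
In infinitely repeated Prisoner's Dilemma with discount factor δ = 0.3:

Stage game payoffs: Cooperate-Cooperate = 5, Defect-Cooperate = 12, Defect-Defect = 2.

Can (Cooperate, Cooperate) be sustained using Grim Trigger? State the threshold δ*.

δ* = 0.7; since δ = 0.3 < 0.7, cooperation cannot be sustained

Work:
For Grim Trigger:
Cooperate forever: 5/(1-δ)
Defect then punished: 12 + 2·δ/(1-δ)
Need: 5/(1-δ) ≥ 12 + 2·δ/(1-δ)
Solving: δ ≥ (T-R)/(T-P) = (12-5)/(12-2) = 0.7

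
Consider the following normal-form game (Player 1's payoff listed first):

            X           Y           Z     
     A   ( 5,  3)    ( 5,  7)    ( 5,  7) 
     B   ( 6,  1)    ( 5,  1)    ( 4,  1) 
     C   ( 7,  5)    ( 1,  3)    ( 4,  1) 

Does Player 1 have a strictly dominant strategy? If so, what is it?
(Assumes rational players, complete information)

No strictly dominant strategy exists for Player 1

Work:
A strategy strictly dominates another if it gives a strictly higher payoff against every opponent action. Compare each pair of P1's strategies column-by-column:
  A vs B: [5 vs 6, 5 vs 5, 5 vs 4] → A does not strictly dominate B (column X: 5 ≤ 6)
  A vs C: [5 vs 7, 5 vs 1, 5 vs 4] → A does not strictly dominate C (column X: 5 ≤ 7)
  B vs A: [6 vs 5, 5 vs 5, 4 vs 5] → B does not strictly dominate A (column Y: 5 ≤ 5)
  B vs C: [6 vs 7, 5 vs 1, 4 vs 4] → B does not strictly dominate C (column X: 6 ≤ 7)
  C vs A: [7 vs 5, 1 vs 5, 4 vs 5] → C does not strictly dominate A (column Y: 1 ≤ 5)
  C vs B: [7 vs 6, 1 vs 5, 4 vs 4] → C does not strictly dominate B (column Y: 1 ≤ 5)
No single strategy strictly dominates all others → no strictly dominant strategy.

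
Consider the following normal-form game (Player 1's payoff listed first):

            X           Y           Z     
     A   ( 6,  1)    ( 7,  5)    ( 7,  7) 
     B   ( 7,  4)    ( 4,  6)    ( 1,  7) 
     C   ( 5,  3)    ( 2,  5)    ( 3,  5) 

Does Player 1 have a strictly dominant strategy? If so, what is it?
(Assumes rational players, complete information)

No strictly dominant strategy exists for Player 1

Work:
A strategy strictly dominates another if it gives a strictly higher payoff against every opponent action. Compare each pair of P1's strategies column-by-column:
  A vs B: [6 vs 7, 7 vs 4, 7 vs 1] → A does not strictly dominate B (column X: 6 ≤ 7)
  A vs C: [6 vs 5, 7 vs 2, 7 vs 3] → A strictly dominates C
  B vs A: [7 vs 6, 4 vs 7, 1 vs 7] → B does not strictly dominate A (column Y: 4 ≤ 7)
  B vs C: [7 vs 5, 4 vs 2, 1 vs 3] → B does not strictly dominate C (column Z: 1 ≤ 3)
  C vs A: [5 vs 6, 2 vs 7, 3 vs 7] → C does not strictly dominate A (column X: 5 ≤ 6)
  C vs B: [5 vs 7, 2 vs 4, 3 vs 1] → C does not strictly dominate B (column X: 5 ≤ 7)
No single strategy strictly dominates all others → no strictly dominant strategy.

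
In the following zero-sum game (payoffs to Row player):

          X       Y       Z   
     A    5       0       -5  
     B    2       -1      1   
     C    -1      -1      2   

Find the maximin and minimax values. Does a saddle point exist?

Maximin = -1, Minimax = 0, Saddle: False

Work:
Row minimums: [-5, -1, -1] → maximin = -1
Column maximums: [5, 0, 2] → minimax = 0
No saddle point (maximin ≠ minimax). Mixed strategy needed.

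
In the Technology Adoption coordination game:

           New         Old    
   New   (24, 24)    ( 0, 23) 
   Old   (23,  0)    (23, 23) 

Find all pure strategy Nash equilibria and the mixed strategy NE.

Pure NE: (New, New) and (Old, Old); Mixed NE: p = 0.9583, q = 0.9583

Work:
Check pure NE:
(New, New): (24, 24) - no unilateral deviation beneficial
(Old, Old): (23, 23) - no unilateral deviation beneficial
Mixed NE: P1 plays New with p = 0.9583, P2 plays New with q = 0.9583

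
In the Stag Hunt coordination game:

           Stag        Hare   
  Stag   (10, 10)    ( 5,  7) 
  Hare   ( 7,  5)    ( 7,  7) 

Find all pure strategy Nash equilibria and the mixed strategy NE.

Pure NE: (Stag, Stag) and (Hare, Hare); Mixed NE: p = 0.4, q = 0.4

Work:
Check pure NE:
(Stag, Stag): (10, 10) - no unilateral deviation beneficial
(Hare, Hare): (7, 7) - no unilateral deviation beneficial
Mixed NE: P1 plays Stag with p = 0.4, P2 plays Stag with q = 0.4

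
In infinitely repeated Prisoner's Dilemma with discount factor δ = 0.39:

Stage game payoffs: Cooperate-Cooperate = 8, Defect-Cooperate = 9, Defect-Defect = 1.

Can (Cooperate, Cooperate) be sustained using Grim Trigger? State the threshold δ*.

δ* = 0.125; since δ = 0.39 ≥ 0.125, cooperation can be sustained

Work:
For Grim Trigger:
Cooperate forever: 8/(1-δ)
Defect then punished: 9 + 1·δ/(1-δ)
Need: 8/(1-δ) ≥ 9 + 1·δ/(1-δ)
Solving: δ ≥ (T-R)/(T-P) = (9-8)/(9-1) = 0.125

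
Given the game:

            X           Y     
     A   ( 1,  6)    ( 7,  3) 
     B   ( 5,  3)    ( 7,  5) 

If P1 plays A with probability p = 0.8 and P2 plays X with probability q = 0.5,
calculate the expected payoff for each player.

E[P1] = 4.4, E[P2] = 4.4

Work:
E[P1] = p·q·π₁(A,X) + p·(1-q)·π₁(A,Y) + (1-p)·q·π₁(B,X) + (1-p)·(1-q)·π₁(B,Y)
= 0.8·0.5·1 + 0.8·0.5·7 + 0.2·0.5·5 + 0.2·0.5·7
= 4.4

E[P2] = 4.4 (similar calculation)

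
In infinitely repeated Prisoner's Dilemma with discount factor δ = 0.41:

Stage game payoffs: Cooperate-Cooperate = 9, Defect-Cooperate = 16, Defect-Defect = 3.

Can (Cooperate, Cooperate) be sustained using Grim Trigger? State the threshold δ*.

δ* = 0.5385; since δ = 0.41 < 0.5385, cooperation cannot be sustained

Work:
For Grim Trigger:
Cooperate forever: 9/(1-δ)
Defect then punished: 16 + 3·δ/(1-δ)
Need: 9/(1-δ) ≥ 16 + 3·δ/(1-δ)
Solving: δ ≥ (T-R)/(T-P) = (16-9)/(16-3) = 0.5385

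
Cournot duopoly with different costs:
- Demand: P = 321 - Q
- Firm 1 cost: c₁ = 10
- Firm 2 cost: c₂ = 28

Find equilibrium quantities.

q₁* = 109.67, q₂* = 91.67

Work:
Reaction: q₁ = (321 - 10 - q₂)/2
Reaction: q₂ = (321 - 28 - q₁)/2
Solve simultaneously:
q₁* = (321 - 2×10 + 28)/3 = 109.67
q₂* = (321 - 2×28 + 10)/3 = 91.67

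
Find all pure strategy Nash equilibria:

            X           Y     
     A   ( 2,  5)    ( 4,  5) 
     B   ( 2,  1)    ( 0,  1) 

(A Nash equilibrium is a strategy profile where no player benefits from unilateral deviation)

Nash equilibrium: (A, X), (A, Y), (B, X)

Work:
Best responses:
  P1 vs X: payoffs [2, 2] → best response A/B (payoff 2)
  P1 vs Y: payoffs [4, 0] → best response A (payoff 4)
  P2 vs A: payoffs [5, 5] → best response X/Y (payoff 5)
  P2 vs B: payoffs [1, 1] → best response X/Y (payoff 1)
Mutual best responses: (A,X), (A,Y), (B,X) → Nash equilibria.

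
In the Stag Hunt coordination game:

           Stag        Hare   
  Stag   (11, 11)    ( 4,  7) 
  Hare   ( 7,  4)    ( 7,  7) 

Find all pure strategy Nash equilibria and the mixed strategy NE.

Pure NE: (Stag, Stag) and (Hare, Hare); Mixed NE: p = 0.4286, q = 0.4286

Work:
Check pure NE:
(Stag, Stag): (11, 11) - no unilateral deviation beneficial
(Hare, Hare): (7, 7) - no unilateral deviation beneficial
Mixed NE: P1 plays Stag with p = 0.4286, P2 plays Stag with q = 0.4286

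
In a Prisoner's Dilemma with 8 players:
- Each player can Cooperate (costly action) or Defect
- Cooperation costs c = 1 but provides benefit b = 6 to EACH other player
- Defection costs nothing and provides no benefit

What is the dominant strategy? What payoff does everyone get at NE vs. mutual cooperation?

Dominant: Defect; NE payoff = 0; Coop payoff = 41

Work:
Defect dominates (saves cost c = 1, benefit to others is external)
NE: All defect → everyone gets 0
If all cooperate: each receives (7)×6 - 1 = 41
Social dilemma: 41 > 0 but NE gives 0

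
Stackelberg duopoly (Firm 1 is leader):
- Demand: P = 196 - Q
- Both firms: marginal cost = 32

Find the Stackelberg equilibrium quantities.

q₁* (leader) = 82.0, q₂* (follower) = 41.0

Work:
Follower's reaction: q₂ = (a - c - q₁)/2
Leader substitutes: π₁ = q₁·(a - q₁ - (a-c-q₁)/2 - c)
FOC: q₁* = (196 - 32)/2 = 82.00
Then: q₂* = (196 - 32 - 82.0)/2 = 41.00
Leader has first-mover advantage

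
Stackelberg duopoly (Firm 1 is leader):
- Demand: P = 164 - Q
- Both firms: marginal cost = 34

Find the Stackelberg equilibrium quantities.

q₁* (leader) = 65.0, q₂* (follower) = 32.5

Work:
Follower's reaction: q₂ = (a - c - q₁)/2
Leader substitutes: π₁ = q₁·(a - q₁ - (a-c-q₁)/2 - c)
FOC: q₁* = (164 - 34)/2 = 65.00
Then: q₂* = (164 - 34 - 65.0)/2 = 32.50
Leader has first-mover advantage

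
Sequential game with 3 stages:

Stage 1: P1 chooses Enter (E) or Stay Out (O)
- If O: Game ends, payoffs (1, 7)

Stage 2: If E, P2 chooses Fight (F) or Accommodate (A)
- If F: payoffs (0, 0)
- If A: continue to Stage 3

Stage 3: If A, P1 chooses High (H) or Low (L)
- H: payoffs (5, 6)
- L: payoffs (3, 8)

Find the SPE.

SPE: (E, A, H); Outcome (5, 6)

Work:
Stage 3: P1 chooses H (5 vs 3)
Stage 2: P2: F->0, A->6 (anticipating H). Choose A
Stage 1: P1: O->1, E->5 (anticipating A, H). Choose E
SPE path: E -> A -> H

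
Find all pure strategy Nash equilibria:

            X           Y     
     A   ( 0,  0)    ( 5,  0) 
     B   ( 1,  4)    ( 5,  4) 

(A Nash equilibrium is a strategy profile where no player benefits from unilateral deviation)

Nash equilibrium: (A, Y), (B, X), (B, Y)

Work:
Best responses:
  P1 vs X: payoffs [0, 1] → best response B (payoff 1)
  P1 vs Y: payoffs [5, 5] → best response A/B (payoff 5)
  P2 vs A: payoffs [0, 0] → best response X/Y (payoff 0)
  P2 vs B: payoffs [4, 4] → best response X/Y (payoff 4)
Mutual best responses: (A,Y), (B,X), (B,Y) → Nash equilibria.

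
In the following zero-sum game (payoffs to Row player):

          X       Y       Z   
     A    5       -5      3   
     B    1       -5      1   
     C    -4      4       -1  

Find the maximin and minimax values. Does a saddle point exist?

Maximin = -4, Minimax = 3, Saddle: False

Work:
Row minimums: [-5, -5, -4] → maximin = -4
Column maximums: [5, 4, 3] → minimax = 3
No saddle point (maximin ≠ minimax). Mixed strategy needed.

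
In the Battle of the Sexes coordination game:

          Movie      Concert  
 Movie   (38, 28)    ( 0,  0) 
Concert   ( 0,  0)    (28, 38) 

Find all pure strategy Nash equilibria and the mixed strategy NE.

Pure NE: (Movie, Movie) and (Concert, Concert); Mixed NE: p = 0.5758, q = 0.4242

Work:
Check pure NE:
(Movie, Movie): (38, 28) - no unilateral deviation beneficial
(Concert, Concert): (28, 38) - no unilateral deviation beneficial
Mixed NE: P1 plays Movie with p = 0.5758, P2 plays Movie with q = 0.4242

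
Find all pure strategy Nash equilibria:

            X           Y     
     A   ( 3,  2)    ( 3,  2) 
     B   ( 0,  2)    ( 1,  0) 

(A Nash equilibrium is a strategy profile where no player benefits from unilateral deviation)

Nash equilibrium: (A, X), (A, Y)

Work:
Best responses:
  P1 vs X: payoffs [3, 0] → best response A (payoff 3)
  P1 vs Y: payoffs [3, 1] → best response A (payoff 3)
  P2 vs A: payoffs [2, 2] → best response X/Y (payoff 2)
  P2 vs B: payoffs [2, 0] → best response X (payoff 2)
Mutual best responses: (A,X), (A,Y) → Nash equilibria.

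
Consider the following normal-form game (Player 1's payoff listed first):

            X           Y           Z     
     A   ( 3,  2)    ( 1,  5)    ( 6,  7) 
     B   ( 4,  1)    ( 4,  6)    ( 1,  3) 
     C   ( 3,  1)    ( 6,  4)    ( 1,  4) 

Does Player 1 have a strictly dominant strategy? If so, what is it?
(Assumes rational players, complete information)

No strictly dominant strategy exists for Player 1

Work:
A strategy strictly dominates another if it gives a strictly higher payoff against every opponent action. Compare each pair of P1's strategies column-by-column:
  A vs B: [3 vs 4, 1 vs 4, 6 vs 1] → A does not strictly dominate B (column X: 3 ≤ 4)
  A vs C: [3 vs 3, 1 vs 6, 6 vs 1] → A does not strictly dominate C (column X: 3 ≤ 3)
  B vs A: [4 vs 3, 4 vs 1, 1 vs 6] → B does not strictly dominate A (column Z: 1 ≤ 6)
  B vs C: [4 vs 3, 4 vs 6, 1 vs 1] → B does not strictly dominate C (column Y: 4 ≤ 6)
  C vs A: [3 vs 3, 6 vs 1, 1 vs 6] → C does not strictly dominate A (column X: 3 ≤ 3)
  C vs B: [3 vs 4, 6 vs 4, 1 vs 1] → C does not strictly dominate B (column X: 3 ≤ 4)
No single strategy strictly dominates all others → no strictly dominant strategy.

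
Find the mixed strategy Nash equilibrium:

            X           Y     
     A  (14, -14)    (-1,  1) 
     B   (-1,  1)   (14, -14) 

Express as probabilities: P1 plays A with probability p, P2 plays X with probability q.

p = 0.5, q = 0.5

Work:
Find probabilities that make opponent indifferent:
P2 chooses q to make P1 indifferent between A and B
P1 chooses p to make P2 indifferent between X and Y
Mixed NE: P1 plays (A: 0.5, B: 0.5), P2 plays (X: 0.5, Y: 0.5)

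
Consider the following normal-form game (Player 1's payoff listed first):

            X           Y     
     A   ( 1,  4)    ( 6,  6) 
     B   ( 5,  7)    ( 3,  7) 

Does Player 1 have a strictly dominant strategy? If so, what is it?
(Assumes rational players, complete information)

No strictly dominant strategy exists for Player 1

Work:
A strategy strictly dominates another if it gives a strictly higher payoff against every opponent action. Compare each pair of P1's strategies column-by-column:
  A vs B: [1 vs 5, 6 vs 3] → A does not strictly dominate B (column X: 1 ≤ 5)
  B vs A: [5 vs 1, 3 vs 6] → B does not strictly dominate A (column Y: 3 ≤ 6)
No single strategy strictly dominates all others → no strictly dominant strategy.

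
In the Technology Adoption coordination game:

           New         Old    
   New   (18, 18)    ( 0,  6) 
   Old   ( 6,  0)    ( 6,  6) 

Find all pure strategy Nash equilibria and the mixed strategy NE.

Pure NE: (New, New) and (Old, Old); Mixed NE: p = 0.3333, q = 0.3333

Work:
Check pure NE:
(New, New): (18, 18) - no unilateral deviation beneficial
(Old, Old): (6, 6) - no unilateral deviation beneficial
Mixed NE: P1 plays New with p = 0.3333, P2 plays New with q = 0.3333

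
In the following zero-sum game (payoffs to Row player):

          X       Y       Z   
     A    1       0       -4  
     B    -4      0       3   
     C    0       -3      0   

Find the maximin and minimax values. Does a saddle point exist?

Maximin = -3, Minimax = 0, Saddle: False

Work:
Row minimums: [-4, -4, -3] → maximin = -3
Column maximums: [1, 0, 3] → minimax = 0
No saddle point (maximin ≠ minimax). Mixed strategy needed.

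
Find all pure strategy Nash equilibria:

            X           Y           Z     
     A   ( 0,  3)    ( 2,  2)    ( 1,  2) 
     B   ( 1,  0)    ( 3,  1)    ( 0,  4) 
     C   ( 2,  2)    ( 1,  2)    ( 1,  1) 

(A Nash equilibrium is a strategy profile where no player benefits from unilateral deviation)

Nash equilibrium: (C, X)

Work:
Best responses:
  P1 vs X: payoffs [0, 1, 2] → best response C (payoff 2)
  P1 vs Y: payoffs [2, 3, 1] → best response B (payoff 3)
  P1 vs Z: payoffs [1, 0, 1] → best response A/C (payoff 1)
  P2 vs A: payoffs [3, 2, 2] → best response X (payoff 3)
  P2 vs B: payoffs [0, 1, 4] → best response Z (payoff 4)
  P2 vs C: payoffs [2, 2, 1] → best response X/Y (payoff 2)
Mutual best responses: (C,X) → Nash equilibria.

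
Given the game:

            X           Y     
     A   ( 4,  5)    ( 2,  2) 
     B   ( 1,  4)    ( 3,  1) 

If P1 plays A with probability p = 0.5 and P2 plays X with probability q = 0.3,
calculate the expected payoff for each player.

E[P1] = 2.5, E[P2] = 2.4

Work:
E[P1] = p·q·π₁(A,X) + p·(1-q)·π₁(A,Y) + (1-p)·q·π₁(B,X) + (1-p)·(1-q)·π₁(B,Y)
= 0.5·0.3·4 + 0.5·0.7·2 + 0.5·0.3·1 + 0.5·0.7·3
= 2.5

E[P2] = 2.4 (similar calculation)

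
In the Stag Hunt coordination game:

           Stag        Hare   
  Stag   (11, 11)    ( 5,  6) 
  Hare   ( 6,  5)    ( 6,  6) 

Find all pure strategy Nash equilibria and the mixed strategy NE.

Pure NE: (Stag, Stag) and (Hare, Hare); Mixed NE: p = 0.1667, q = 0.1667

Work:
Check pure NE:
(Stag, Stag): (11, 11) - no unilateral deviation beneficial
(Hare, Hare): (6, 6) - no unilateral deviation beneficial
Mixed NE: P1 plays Stag with p = 0.1667, P2 plays Stag with q = 0.1667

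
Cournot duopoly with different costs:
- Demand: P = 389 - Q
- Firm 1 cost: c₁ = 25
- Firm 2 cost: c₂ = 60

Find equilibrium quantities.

q₁* = 133.0, q₂* = 98.0

Work:
Reaction: q₁ = (389 - 25 - q₂)/2
Reaction: q₂ = (389 - 60 - q₁)/2
Solve simultaneously:
q₁* = (389 - 2×25 + 60)/3 = 133.0
q₂* = (389 - 2×60 + 25)/3 = 98.0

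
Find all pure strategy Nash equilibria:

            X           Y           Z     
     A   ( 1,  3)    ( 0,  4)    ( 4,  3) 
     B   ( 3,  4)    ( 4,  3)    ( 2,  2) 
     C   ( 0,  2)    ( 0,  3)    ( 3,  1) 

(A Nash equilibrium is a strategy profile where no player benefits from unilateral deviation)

Nash equilibrium: (B, X)

Work:
Best responses:
  P1 vs X: payoffs [1, 3, 0] → best response B (payoff 3)
  P1 vs Y: payoffs [0, 4, 0] → best response B (payoff 4)
  P1 vs Z: payoffs [4, 2, 3] → best response A (payoff 4)
  P2 vs A: payoffs [3, 4, 3] → best response Y (payoff 4)
  P2 vs B: payoffs [4, 3, 2] → best response X (payoff 4)
  P2 vs C: payoffs [2, 3, 1] → best response Y (payoff 3)
Mutual best responses: (B,X) → Nash equilibria.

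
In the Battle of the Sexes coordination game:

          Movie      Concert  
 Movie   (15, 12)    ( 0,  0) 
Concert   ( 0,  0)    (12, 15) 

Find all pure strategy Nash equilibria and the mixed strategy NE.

Pure NE: (Movie, Movie) and (Concert, Concert); Mixed NE: p = 0.5556, q = 0.4444

Work:
Check pure NE:
(Movie, Movie): (15, 12) - no unilateral deviation beneficial
(Concert, Concert): (12, 15) - no unilateral deviation beneficial
Mixed NE: P1 plays Movie with p = 0.5556, P2 plays Movie with q = 0.4444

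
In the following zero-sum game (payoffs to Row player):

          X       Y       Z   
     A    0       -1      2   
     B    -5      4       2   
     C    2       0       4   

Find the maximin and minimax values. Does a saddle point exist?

Maximin = 0, Minimax = 2, Saddle: False

Work:
Row minimums: [-1, -5, 0] → maximin = 0
Column maximums: [2, 4, 4] → minimax = 2
No saddle point (maximin ≠ minimax). Mixed strategy needed.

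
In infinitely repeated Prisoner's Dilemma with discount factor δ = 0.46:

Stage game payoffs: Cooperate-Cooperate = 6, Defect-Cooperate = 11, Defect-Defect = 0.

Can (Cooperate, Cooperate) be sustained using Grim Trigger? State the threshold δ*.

δ* = 0.4545; since δ = 0.46 ≥ 0.4545, cooperation can be sustained

Work:
For Grim Trigger:
Cooperate forever: 6/(1-δ)
Defect then punished: 11 + 0·δ/(1-δ)
Need: 6/(1-δ) ≥ 11 + 0·δ/(1-δ)
Solving: δ ≥ (T-R)/(T-P) = (11-6)/(11-0) = 0.4545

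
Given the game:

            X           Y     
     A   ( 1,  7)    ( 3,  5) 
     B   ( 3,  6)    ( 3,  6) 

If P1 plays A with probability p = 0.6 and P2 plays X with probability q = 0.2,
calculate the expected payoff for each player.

E[P1] = 2.76, E[P2] = 5.64

Work:
E[P1] = p·q·π₁(A,X) + p·(1-q)·π₁(A,Y) + (1-p)·q·π₁(B,X) + (1-p)·(1-q)·π₁(B,Y)
= 0.6·0.2·1 + 0.6·0.8·3 + 0.4·0.2·3 + 0.4·0.8·3
= 2.76

E[P2] = 5.64 (similar calculation)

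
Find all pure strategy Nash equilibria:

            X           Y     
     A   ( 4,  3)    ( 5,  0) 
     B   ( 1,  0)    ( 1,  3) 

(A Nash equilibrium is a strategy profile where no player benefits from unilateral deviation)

Nash equilibrium: (A, X)

Work:
Best responses:
  P1 vs X: payoffs [4, 1] → best response A (payoff 4)
  P1 vs Y: payoffs [5, 1] → best response A (payoff 5)
  P2 vs A: payoffs [3, 0] → best response X (payoff 3)
  P2 vs B: payoffs [0, 3] → best response Y (payoff 3)
Mutual best responses: (A,X) → Nash equilibria.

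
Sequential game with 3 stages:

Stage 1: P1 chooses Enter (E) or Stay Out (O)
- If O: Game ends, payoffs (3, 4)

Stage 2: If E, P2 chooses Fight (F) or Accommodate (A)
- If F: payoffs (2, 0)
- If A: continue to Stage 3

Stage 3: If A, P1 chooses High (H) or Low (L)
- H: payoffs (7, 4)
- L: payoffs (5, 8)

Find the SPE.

SPE: (E, A, H); Outcome (7, 4)

Work:
Stage 3: P1 chooses H (7 vs 5)
Stage 2: P2: F->0, A->4 (anticipating H). Choose A
Stage 1: P1: O->3, E->7 (anticipating A, H). Choose E
SPE path: E -> A -> H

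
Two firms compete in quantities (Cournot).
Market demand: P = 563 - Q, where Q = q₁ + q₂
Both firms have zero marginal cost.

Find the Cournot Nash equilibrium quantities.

q₁* = q₂* = 187.67; P* = 187.67

Work:
Profit: π_i = P·q_i = (a - q_i - q_j)·q_i
FOC: ∂π_i/∂q_i = a - 2q_i - q_j = 0
Reaction function: q_i = (563 - q_j)/2
Symmetry: q* = 563/3 = 187.67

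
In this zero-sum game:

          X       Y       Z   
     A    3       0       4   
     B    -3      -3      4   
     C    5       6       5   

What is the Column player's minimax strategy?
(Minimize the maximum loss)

Column should play X or Z (all achieve the minimum), value = 5

Work:
Column player minimizes Row's maximum payoff:
Column X: max payoff to Row = 5
Column Y: max payoff to Row = 6
Column Z: max payoff to Row = 5
Minimum is 5, achieved by columns X, Z (tied).
Each of X or Z is a minimax strategy.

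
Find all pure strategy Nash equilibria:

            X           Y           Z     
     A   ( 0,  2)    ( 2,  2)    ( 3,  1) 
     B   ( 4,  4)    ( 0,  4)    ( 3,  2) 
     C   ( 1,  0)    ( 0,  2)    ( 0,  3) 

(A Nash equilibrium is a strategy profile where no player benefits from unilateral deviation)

Nash equilibrium: (A, Y), (B, X)

Work:
Best responses:
  P1 vs X: payoffs [0, 4, 1] → best response B (payoff 4)
  P1 vs Y: payoffs [2, 0, 0] → best response A (payoff 2)
  P1 vs Z: payoffs [3, 3, 0] → best response A/B (payoff 3)
  P2 vs A: payoffs [2, 2, 1] → best response X/Y (payoff 2)
  P2 vs B: payoffs [4, 4, 2] → best response X/Y (payoff 4)
  P2 vs C: payoffs [0, 2, 3] → best response Z (payoff 3)
Mutual best responses: (A,Y), (B,X) → Nash equilibria.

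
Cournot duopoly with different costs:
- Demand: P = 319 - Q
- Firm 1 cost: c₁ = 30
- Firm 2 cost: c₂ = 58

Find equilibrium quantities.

q₁* = 105.67, q₂* = 77.67

Work:
Reaction: q₁ = (319 - 30 - q₂)/2
Reaction: q₂ = (319 - 58 - q₁)/2
Solve simultaneously:
q₁* = (319 - 2×30 + 58)/3 = 105.67
q₂* = (319 - 2×58 + 30)/3 = 77.67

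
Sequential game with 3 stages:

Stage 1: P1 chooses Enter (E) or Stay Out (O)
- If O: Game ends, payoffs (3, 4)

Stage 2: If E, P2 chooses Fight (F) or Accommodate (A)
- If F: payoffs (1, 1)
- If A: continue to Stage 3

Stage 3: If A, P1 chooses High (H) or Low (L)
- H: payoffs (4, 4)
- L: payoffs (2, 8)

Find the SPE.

SPE: (E, A, H); Outcome (4, 4)

Work:
Stage 3: P1 chooses H (4 vs 2)
Stage 2: P2: F->1, A->4 (anticipating H). Choose A
Stage 1: P1: O->3, E->4 (anticipating A, H). Choose E
SPE path: E -> A -> H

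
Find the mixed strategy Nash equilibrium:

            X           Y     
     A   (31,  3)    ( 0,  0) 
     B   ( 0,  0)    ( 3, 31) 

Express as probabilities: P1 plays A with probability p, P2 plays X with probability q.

p = 0.9118, q = 0.0882

Work:
Find probabilities that make opponent indifferent:
P2 chooses q to make P1 indifferent between A and B
P1 chooses p to make P2 indifferent between X and Y
Mixed NE: P1 plays (A: 0.9118, B: 0.0882), P2 plays (X: 0.0882, Y: 0.9118)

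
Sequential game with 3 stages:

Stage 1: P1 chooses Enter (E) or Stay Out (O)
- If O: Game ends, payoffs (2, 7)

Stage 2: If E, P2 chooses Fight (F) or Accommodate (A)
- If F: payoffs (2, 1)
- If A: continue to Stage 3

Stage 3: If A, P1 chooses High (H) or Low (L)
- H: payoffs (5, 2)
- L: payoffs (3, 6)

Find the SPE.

SPE: (E, A, H); Outcome (5, 2)

Work:
Stage 3: P1 chooses H (5 vs 3)
Stage 2: P2: F->1, A->2 (anticipating H). Choose A
Stage 1: P1: O->2, E->5 (anticipating A, H). Choose E
SPE path: E -> A -> H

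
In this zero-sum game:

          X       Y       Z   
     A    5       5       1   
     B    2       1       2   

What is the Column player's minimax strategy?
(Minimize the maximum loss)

Column should play Z, value = 2

Work:
Column player minimizes Row's maximum payoff:
Column X: max payoff to Row = 5
Column Y: max payoff to Row = 5
Column Z: max payoff to Row = 2
Minimum is 2, achieved by column Z.
Minimax strategy: Z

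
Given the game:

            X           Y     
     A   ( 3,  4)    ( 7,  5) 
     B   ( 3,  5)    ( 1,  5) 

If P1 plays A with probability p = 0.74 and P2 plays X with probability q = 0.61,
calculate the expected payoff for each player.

E[P1] = 3.9516, E[P2] = 4.5486

Work:
E[P1] = p·q·π₁(A,X) + p·(1-q)·π₁(A,Y) + (1-p)·q·π₁(B,X) + (1-p)·(1-q)·π₁(B,Y)
= 0.74·0.61·3 + 0.74·0.39·7 + 0.26·0.61·3 + 0.26·0.39·1
= 3.9516

E[P2] = 4.5486 (similar calculation)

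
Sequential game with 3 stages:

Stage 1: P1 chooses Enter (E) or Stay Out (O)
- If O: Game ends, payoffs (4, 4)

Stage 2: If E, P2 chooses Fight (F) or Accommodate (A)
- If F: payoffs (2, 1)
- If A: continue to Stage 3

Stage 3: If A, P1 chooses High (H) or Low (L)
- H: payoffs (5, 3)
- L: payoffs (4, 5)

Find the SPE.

SPE: (E, A, H); Outcome (5, 3)

Work:
Stage 3: P1 chooses H (5 vs 4)
Stage 2: P2: F->1, A->3 (anticipating H). Choose A
Stage 1: P1: O->4, E->5 (anticipating A, H). Choose E
SPE path: E -> A -> H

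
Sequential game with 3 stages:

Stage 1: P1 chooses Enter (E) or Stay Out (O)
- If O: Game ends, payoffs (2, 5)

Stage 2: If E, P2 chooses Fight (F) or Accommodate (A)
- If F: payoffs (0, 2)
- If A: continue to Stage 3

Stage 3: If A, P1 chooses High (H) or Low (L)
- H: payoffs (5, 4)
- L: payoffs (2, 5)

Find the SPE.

SPE: (E, A, H); Outcome (5, 4)

Work:
Stage 3: P1 chooses H (5 vs 2)
Stage 2: P2: F->2, A->4 (anticipating H). Choose A
Stage 1: P1: O->2, E->5 (anticipating A, H). Choose E
SPE path: E -> A -> H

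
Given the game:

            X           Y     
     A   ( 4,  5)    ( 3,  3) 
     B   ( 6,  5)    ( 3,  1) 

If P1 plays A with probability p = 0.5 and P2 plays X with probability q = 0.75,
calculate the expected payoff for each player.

E[P1] = 4.5, E[P2] = 4.25

Work:
E[P1] = p·q·π₁(A,X) + p·(1-q)·π₁(A,Y) + (1-p)·q·π₁(B,X) + (1-p)·(1-q)·π₁(B,Y)
= 0.5·0.75·4 + 0.5·0.25·3 + 0.5·0.75·6 + 0.5·0.25·3
= 4.5

E[P2] = 4.25 (similar calculation)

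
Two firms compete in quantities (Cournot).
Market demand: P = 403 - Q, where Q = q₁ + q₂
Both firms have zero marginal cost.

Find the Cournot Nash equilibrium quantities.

q₁* = q₂* = 134.33; P* = 134.33

Work:
Profit: π_i = P·q_i = (a - q_i - q_j)·q_i
FOC: ∂π_i/∂q_i = a - 2q_i - q_j = 0
Reaction function: q_i = (403 - q_j)/2
Symmetry: q* = 403/3 = 134.33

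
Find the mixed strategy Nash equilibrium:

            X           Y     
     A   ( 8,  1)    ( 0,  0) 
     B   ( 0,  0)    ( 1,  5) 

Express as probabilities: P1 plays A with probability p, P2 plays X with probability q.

p = 0.8333, q = 0.1111

Work:
Find probabilities that make opponent indifferent:
P2 chooses q to make P1 indifferent between A and B
P1 chooses p to make P2 indifferent between X and Y
Mixed NE: P1 plays (A: 0.8333, B: 0.1667), P2 plays (X: 0.1111, Y: 0.8889)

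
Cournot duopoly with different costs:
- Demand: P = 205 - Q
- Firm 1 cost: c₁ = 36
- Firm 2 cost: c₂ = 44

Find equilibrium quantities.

q₁* = 59.0, q₂* = 51.0

Work:
Reaction: q₁ = (205 - 36 - q₂)/2
Reaction: q₂ = (205 - 44 - q₁)/2
Solve simultaneously:
q₁* = (205 - 2×36 + 44)/3 = 59.0
q₂* = (205 - 2×44 + 36)/3 = 51.0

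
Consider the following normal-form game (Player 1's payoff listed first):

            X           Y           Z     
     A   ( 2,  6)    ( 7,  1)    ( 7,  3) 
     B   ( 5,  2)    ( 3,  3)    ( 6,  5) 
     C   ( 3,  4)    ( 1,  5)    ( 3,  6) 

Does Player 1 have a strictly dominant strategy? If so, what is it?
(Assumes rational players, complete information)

No strictly dominant strategy exists for Player 1

Work:
A strategy strictly dominates another if it gives a strictly higher payoff against every opponent action. Compare each pair of P1's strategies column-by-column:
  A vs B: [2 vs 5, 7 vs 3, 7 vs 6] → A does not strictly dominate B (column X: 2 ≤ 5)
  A vs C: [2 vs 3, 7 vs 1, 7 vs 3] → A does not strictly dominate C (column X: 2 ≤ 3)
  B vs A: [5 vs 2, 3 vs 7, 6 vs 7] → B does not strictly dominate A (column Y: 3 ≤ 7)
  B vs C: [5 vs 3, 3 vs 1, 6 vs 3] → B strictly dominates C
  C vs A: [3 vs 2, 1 vs 7, 3 vs 7] → C does not strictly dominate A (column Y: 1 ≤ 7)
  C vs B: [3 vs 5, 1 vs 3, 3 vs 6] → C does not strictly dominate B (column X: 3 ≤ 5)
No single strategy strictly dominates all others → no strictly dominant strategy.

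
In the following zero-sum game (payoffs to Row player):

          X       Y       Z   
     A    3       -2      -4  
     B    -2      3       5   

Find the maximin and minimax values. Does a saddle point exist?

Maximin = -2, Minimax = 3, Saddle: False

Work:
Row minimums: [-4, -2] → maximin = -2
Column maximums: [3, 3, 5] → minimax = 3
No saddle point (maximin ≠ minimax). Mixed strategy needed.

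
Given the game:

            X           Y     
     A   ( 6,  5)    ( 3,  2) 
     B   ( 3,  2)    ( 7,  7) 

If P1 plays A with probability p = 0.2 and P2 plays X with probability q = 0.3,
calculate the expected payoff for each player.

E[P1] = 5.42, E[P2] = 4.98

Work:
E[P1] = p·q·π₁(A,X) + p·(1-q)·π₁(A,Y) + (1-p)·q·π₁(B,X) + (1-p)·(1-q)·π₁(B,Y)
= 0.2·0.3·6 + 0.2·0.7·3 + 0.8·0.3·3 + 0.8·0.7·7
= 5.42

E[P2] = 4.98 (similar calculation)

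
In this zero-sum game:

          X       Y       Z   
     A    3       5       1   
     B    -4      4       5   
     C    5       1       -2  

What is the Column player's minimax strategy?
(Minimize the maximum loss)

Column should play X or Y or Z (all achieve the minimum), value = 5

Work:
Column player minimizes Row's maximum payoff:
Column X: max payoff to Row = 5
Column Y: max payoff to Row = 5
Column Z: max payoff to Row = 5
Minimum is 5, achieved by columns X, Y, Z (tied).
Each of X or Y or Z is a minimax strategy.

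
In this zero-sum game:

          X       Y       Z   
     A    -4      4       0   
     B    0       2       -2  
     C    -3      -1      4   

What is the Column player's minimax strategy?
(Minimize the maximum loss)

Column should play X, value = 0

Work:
Column player minimizes Row's maximum payoff:
Column X: max payoff to Row = 0
Column Y: max payoff to Row = 4
Column Z: max payoff to Row = 4
Minimum is 0, achieved by column X.
Minimax strategy: X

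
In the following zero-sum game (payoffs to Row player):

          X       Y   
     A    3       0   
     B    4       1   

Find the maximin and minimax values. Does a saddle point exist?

Maximin = 1, Minimax = 1, Saddle: True

Work:
Row minimums: [0, 1] → maximin = 1
Column maximums: [4, 1] → minimax = 1
Saddle point exists! Game value = 1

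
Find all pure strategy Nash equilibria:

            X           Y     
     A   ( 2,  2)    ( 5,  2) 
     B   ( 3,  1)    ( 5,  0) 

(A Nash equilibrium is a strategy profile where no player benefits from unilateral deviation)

Nash equilibrium: (A, Y), (B, X)

Work:
Best responses:
  P1 vs X: payoffs [2, 3] → best response B (payoff 3)
  P1 vs Y: payoffs [5, 5] → best response A/B (payoff 5)
  P2 vs A: payoffs [2, 2] → best response X/Y (payoff 2)
  P2 vs B: payoffs [1, 0] → best response X (payoff 1)
Mutual best responses: (A,Y), (B,X) → Nash equilibria.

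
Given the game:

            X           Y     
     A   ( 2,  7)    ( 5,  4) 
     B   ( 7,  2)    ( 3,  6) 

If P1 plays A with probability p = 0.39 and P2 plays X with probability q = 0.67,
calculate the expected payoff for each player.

E[P1] = 4.6309, E[P2] = 4.3691

Work:
E[P1] = p·q·π₁(A,X) + p·(1-q)·π₁(A,Y) + (1-p)·q·π₁(B,X) + (1-p)·(1-q)·π₁(B,Y)
= 0.39·0.67·2 + 0.39·0.33·5 + 0.61·0.67·7 + 0.61·0.33·3
= 4.6309

E[P2] = 4.3691 (similar calculation)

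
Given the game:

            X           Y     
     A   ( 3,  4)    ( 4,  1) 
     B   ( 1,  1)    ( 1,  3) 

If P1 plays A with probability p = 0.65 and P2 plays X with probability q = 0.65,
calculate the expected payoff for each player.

E[P1] = 2.5275, E[P2] = 2.5125

Work:
E[P1] = p·q·π₁(A,X) + p·(1-q)·π₁(A,Y) + (1-p)·q·π₁(B,X) + (1-p)·(1-q)·π₁(B,Y)
= 0.65·0.65·3 + 0.65·0.35·4 + 0.35·0.65·1 + 0.35·0.35·1
= 2.5275

E[P2] = 2.5125 (similar calculation)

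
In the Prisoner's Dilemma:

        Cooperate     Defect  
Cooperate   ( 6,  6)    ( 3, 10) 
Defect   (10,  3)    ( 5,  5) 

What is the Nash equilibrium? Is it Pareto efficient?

(Defect, Defect) is NE; not Pareto efficient

Work:
Defect dominates Cooperate for both players:
If P2 cooperates: Defect (10) > Cooperate (6)
If P2 defects: Defect (5) > Cooperate (3)
NE: (Defect, Defect) with payoff (5, 5)
But (Cooperate, Cooperate) = (6, 6) Pareto dominates (5, 5)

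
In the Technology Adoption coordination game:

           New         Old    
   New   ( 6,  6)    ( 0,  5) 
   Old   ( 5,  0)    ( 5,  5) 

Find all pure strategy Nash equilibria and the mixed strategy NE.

Pure NE: (New, New) and (Old, Old); Mixed NE: p = 0.8333, q = 0.8333

Work:
Check pure NE:
(New, New): (6, 6) - no unilateral deviation beneficial
(Old, Old): (5, 5) - no unilateral deviation beneficial
Mixed NE: P1 plays New with p = 0.8333, P2 plays New with q = 0.8333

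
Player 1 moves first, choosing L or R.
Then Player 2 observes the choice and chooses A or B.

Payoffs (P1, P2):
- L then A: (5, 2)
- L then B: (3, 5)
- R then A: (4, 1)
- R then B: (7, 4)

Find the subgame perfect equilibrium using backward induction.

P1 plays R, P2 plays B after L and B after R; Payoff (7, 4)

Work:
Backward induction:
After L: P2 chooses B → P1 gets 3
After R: P2 chooses B → P1 gets 7
P1 chooses R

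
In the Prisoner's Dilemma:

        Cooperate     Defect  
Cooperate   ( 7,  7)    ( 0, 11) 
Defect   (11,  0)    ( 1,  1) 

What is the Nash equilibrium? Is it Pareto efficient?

(Defect, Defect) is NE; not Pareto efficient

Work:
Defect dominates Cooperate for both players:
If P2 cooperates: Defect (11) > Cooperate (7)
If P2 defects: Defect (1) > Cooperate (0)
NE: (Defect, Defect) with payoff (1, 1)
But (Cooperate, Cooperate) = (7, 7) Pareto dominates (1, 1)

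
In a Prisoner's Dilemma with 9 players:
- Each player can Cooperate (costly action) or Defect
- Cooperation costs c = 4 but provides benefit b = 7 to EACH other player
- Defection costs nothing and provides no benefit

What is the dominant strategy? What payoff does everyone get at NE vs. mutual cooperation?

Dominant: Defect; NE payoff = 0; Coop payoff = 52

Work:
Defect dominates (saves cost c = 4, benefit to others is external)
NE: All defect → everyone gets 0
If all cooperate: each receives (8)×7 - 4 = 52
Social dilemma: 52 > 0 but NE gives 0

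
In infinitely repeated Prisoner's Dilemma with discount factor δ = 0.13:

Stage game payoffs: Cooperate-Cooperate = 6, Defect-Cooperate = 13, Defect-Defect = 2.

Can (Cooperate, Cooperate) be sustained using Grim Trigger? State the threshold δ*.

δ* = 0.6364; since δ = 0.13 < 0.6364, cooperation cannot be sustained

Work:
For Grim Trigger:
Cooperate forever: 6/(1-δ)
Defect then punished: 13 + 2·δ/(1-δ)
Need: 6/(1-δ) ≥ 13 + 2·δ/(1-δ)
Solving: δ ≥ (T-R)/(T-P) = (13-6)/(13-2) = 0.6364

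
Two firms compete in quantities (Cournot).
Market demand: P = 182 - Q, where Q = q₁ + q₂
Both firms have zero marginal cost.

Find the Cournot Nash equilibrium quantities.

q₁* = q₂* = 60.67; P* = 60.67

Work:
Profit: π_i = P·q_i = (a - q_i - q_j)·q_i
FOC: ∂π_i/∂q_i = a - 2q_i - q_j = 0
Reaction function: q_i = (182 - q_j)/2
Symmetry: q* = 182/3 = 60.67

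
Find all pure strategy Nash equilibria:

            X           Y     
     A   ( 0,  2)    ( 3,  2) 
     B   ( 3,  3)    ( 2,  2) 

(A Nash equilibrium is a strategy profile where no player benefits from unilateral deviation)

Nash equilibrium: (A, Y), (B, X)

Work:
Best responses:
  P1 vs X: payoffs [0, 3] → best response B (payoff 3)
  P1 vs Y: payoffs [3, 2] → best response A (payoff 3)
  P2 vs A: payoffs [2, 2] → best response X/Y (payoff 2)
  P2 vs B: payoffs [3, 2] → best response X (payoff 3)
Mutual best responses: (A,Y), (B,X) → Nash equilibria.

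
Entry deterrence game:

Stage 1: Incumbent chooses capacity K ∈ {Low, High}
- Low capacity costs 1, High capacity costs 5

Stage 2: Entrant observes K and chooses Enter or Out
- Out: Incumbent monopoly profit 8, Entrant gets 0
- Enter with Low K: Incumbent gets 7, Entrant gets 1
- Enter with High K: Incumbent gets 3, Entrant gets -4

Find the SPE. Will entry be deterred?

SPE: (Low, Enter|Low, Out|High); Entry not deterred. Incumbent net profit = 6, Entrant gets 1

Work:
After Low K: Entrant enters (1 > 0)
After High K: Entrant stays out (-4 < 0)
Incumbent: Low → 7−1=6, High → 8−5=3
Incumbent chooses Low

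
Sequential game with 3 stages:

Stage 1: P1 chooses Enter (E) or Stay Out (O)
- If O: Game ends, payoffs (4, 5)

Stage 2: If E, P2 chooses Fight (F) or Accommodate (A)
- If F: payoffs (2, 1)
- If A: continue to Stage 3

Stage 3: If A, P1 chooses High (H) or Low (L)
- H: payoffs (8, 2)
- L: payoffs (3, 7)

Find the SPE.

SPE: (E, A, H); Outcome (8, 2)

Work:
Stage 3: P1 chooses H (8 vs 3)
Stage 2: P2: F->1, A->2 (anticipating H). Choose A
Stage 1: P1: O->4, E->8 (anticipating A, H). Choose E
SPE path: E -> A -> H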